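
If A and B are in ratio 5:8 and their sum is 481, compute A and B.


Let A = 5k, B = 8k.
5k + 8k = 481
13k = 481 → k = 481/13 = 37
A = 5×37 = 185, B = 8×37 = 296
= A = 185, B = 296

A = 185, B = 296


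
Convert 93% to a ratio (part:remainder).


93% means 93 parts out of 100; remainder = 7
Part : remainder = 93:7
GCD = 1
= 93:7

93:7


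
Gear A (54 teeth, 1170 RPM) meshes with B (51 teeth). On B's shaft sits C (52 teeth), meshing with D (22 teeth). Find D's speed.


Stage 1: RPM_B = RPM_A × t_A/t_B = 1170 × 54/51 = 63180/51 ≈ 1238.82
B and C share a shaft → RPM_C = RPM_B
Stage 2: RPM_D = RPM_C × t_C/t_D = RPM_A × (t_A×t_C)/(t_B×t_D)
Overall ratio = (54×52)/(51×22) = 2808/1122
RPM_D = 1170 × 2808/1122 = 3285360/1122
≈ 2928.13 RPM

2928.13 RPM


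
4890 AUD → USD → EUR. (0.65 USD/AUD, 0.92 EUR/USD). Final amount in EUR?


Step 1: 4890 AUD × 0.65 = 3178.50 USD
Step 2: 3178.50 USD × 0.92 = 2924.22 EUR
Implied rate AUD→EUR = 0.65 × 0.92 = 0.5980
= 2924.22 EUR

2924.22 EUR


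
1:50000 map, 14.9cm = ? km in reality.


Real distance = map distance × scale
= 14.9cm × 50000
= 745000 cm = 7450.0 m
= 7.450 km

7.450 km


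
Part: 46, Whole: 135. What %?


Percentage = (part / whole) × 100
= (46 / 135) × 100
≈ 34.07%

34.07%


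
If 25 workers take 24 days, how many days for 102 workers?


Inverse proportion: x × y = constant
k = 25 × 24 = 600
y₂ = k / 102 = 600 / 102
= 5.88

5.88


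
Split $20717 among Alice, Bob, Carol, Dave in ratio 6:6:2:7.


Total parts = 6 + 6 + 2 + 7 = 21
Alice: 20717 × 6/21 = 5919.14
Bob: 20717 × 6/21 = 5919.14
Carol: 20717 × 2/21 = 1973.05
Dave: 20717 × 7/21 = 6905.67
= Alice: $5919.14, Bob: $5919.14, Carol: $1973.05, Dave: $6905.67

Alice: $5919.14, Bob: $5919.14, Carol: $1973.05, Dave: $6905.67


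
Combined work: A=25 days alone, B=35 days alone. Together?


Rate of A = 1/25 per day
Rate of B = 1/35 per day
Combined rate = 1/25 + 1/35 = 60/875 ≈ 0.0686 per day
Days = 1 / combined rate = 875/60
≈ 14.58 days

14.58 days


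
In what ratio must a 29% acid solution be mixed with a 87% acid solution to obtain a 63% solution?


Let x parts of 29% mix with y parts of 87%.
29x + 87y = 63(x + y)
29x + 87y = 63x + 63y
x(29 - 63) = y(63 - 87)
x/y = (87 - 63)/(63 - 29) = 24/34
Simplify: 12:17
= 12:17

12:17


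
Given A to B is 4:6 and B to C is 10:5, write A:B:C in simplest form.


Match B: multiply A:B by 10 → 40:60
Multiply B:C by 6 → 60:30
Combined: 40:60:30
GCD = 10
= 4:6:3

4:6:3


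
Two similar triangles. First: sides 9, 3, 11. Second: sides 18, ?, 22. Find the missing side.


Scale factor = 18/9 = 2
Missing side = 3 × 2
= 6.0

6.0


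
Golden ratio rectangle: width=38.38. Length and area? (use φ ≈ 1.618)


φ = (1 + √5) / 2 ≈ 1.618
Length = width × φ = 38.38 × 1.618 = 62.09884
≈ 62.10
Area = width × length = 38.38 × 62.09884 = 2383.3534792 ≈ 2383.35
= Length: 62.10, Area: 2383.35

Length: 62.10, Area: 2383.35


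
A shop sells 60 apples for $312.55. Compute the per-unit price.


Unit rate = total / quantity
= 312.55 / 60
= $5.21 per unit

$5.21 per unit


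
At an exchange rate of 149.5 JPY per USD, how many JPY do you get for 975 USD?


Amount × rate = 975 × 149.5
= 145762.50 JPY

145762.50 JPY


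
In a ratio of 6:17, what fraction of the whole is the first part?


Total parts = 6 + 17 = 23
First part: 6/23 = 6/23
= 6/23

6/23


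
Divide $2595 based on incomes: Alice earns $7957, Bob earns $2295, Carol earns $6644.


Total income = 7957 + 2295 + 6644 = $16896
Alice: $2595 × 7957/16896 = $1222.09
Bob: $2595 × 2295/16896 = $352.48
Carol: $2595 × 6644/16896 = $1020.43
= Alice: $1222.09, Bob: $352.48, Carol: $1020.43

Alice: $1222.09, Bob: $352.48, Carol: $1020.43


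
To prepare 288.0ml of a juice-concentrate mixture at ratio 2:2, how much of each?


Total parts = 2 + 2 = 4
juice: 288.0 × 2/4 = 144.0ml
concentrate: 288.0 × 2/4 = 144.0ml
= 144.0ml and 144.0ml

144.0ml and 144.0ml


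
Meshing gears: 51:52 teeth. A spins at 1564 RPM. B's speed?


Gear ratio = 51:52 = 51:52
RPM_B = RPM_A × (teeth_A / teeth_B)
= 1564 × (51/52)
= 1533.9 RPM

1533.9 RPM


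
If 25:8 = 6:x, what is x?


Cross multiply: 25 × x = 8 × 6
25x = 48
x = 48 / 25
= 1.92

1.92


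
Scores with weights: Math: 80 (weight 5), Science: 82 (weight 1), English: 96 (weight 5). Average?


Numerator = 80×5 + 82×1 + 96×5
= 400 + 82 + 480
= 962
Total weight = 11
Weighted avg = 962/11
= 87.45

87.45


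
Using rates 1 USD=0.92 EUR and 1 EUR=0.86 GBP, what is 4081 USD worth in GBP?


Step 1: 4081 USD × 0.92 = 3754.52 EUR
Step 2: 3754.52 EUR × 0.86 = 3228.89 GBP
Implied rate USD→GBP = 0.92 × 0.86 = 0.7912
= 3228.89 GBP

3228.89 GBP


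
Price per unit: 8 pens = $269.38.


Unit rate = total / quantity
= 269.38 / 8
= $33.67 per unit

$33.67 per unit


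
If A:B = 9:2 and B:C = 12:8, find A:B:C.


Match B: multiply A:B by 12 → 108:24
Multiply B:C by 2 → 24:16
Combined: 108:24:16
GCD = 4
= 27:6:4

27:6:4


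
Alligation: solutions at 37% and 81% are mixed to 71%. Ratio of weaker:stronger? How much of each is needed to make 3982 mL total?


Let x parts of 37% mix with y parts of 81%.
37x + 81y = 71(x + y)
37x + 81y = 71x + 71y
x(37 - 71) = y(71 - 81)
x/y = (81 - 71)/(71 - 37) = 10/34
Simplify: 5:17
Total parts = 22; one part = 3982/22 = 181.00 mL
37% solution: 5×181.00 = 905.00 mL
81% solution: 17×181.00 = 3077.00 mL
= ratio 5:17; 905.00 mL and 3077.00 mL

ratio 5:17; 905.00 mL and 3077.00 mL


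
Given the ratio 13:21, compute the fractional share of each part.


Total parts = 13 + 21 = 34
First part: 13/34 = 13/34
Second part: 21/34 = 21/34
= 13/34 and 21/34

13/34 and 21/34


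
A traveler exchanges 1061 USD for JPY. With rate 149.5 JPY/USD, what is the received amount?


Amount × rate = 1061 × 149.5
= 158619.50 JPY

158619.50 JPY


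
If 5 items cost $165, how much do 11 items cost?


Direct proportion: y/x = constant
k = 165/5 = 33.0000
y₂ = k × 11 = 165 × 11 / 5 = 1815/5
= 363.00

363.00


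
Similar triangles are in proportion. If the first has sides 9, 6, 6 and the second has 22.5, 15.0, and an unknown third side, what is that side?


Scale factor = 22.5/9 = 2.5
Missing side = 6 × 2.5
= 15.0

15.0


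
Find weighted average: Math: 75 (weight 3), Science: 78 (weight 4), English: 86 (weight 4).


Numerator = 75×3 + 78×4 + 86×4
= 225 + 312 + 344
= 881
Total weight = 11
Weighted avg = 881/11
= 80.09

80.09


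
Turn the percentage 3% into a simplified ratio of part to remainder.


3% means 3 parts out of 100; remainder = 97
Part : remainder = 3:97
GCD = 1
= 3:97

3:97


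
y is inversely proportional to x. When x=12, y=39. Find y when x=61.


Inverse proportion: x × y = constant
k = 12 × 39 = 468
y₂ = k / 61 = 468 / 61
= 7.67

7.67


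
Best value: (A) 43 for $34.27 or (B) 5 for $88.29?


Deal A: $34.27/43 = $0.7970/unit
Deal B: $88.29/5 = $17.6580/unit
A is cheaper per unit
= Deal A

Deal A


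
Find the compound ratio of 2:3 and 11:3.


Compound ratio = (2×11) : (3×3)
= 22:9
GCD = 1
= 22:9

22:9


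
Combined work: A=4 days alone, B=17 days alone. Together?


Rate of A = 1/4 per day
Rate of B = 1/17 per day
Combined rate = 1/4 + 1/17 = 21/68 ≈ 0.3088 per day
Days = 1 / combined rate = 68/21
≈ 3.24 days

3.24 days


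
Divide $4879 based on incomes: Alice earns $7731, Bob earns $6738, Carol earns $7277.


Total income = 7731 + 6738 + 7277 = $21746
Alice: $4879 × 7731/21746 = $1734.55
Bob: $4879 × 6738/21746 = $1511.76
Carol: $4879 × 7277/21746 = $1632.69
= Alice: $1734.55, Bob: $1511.76, Carol: $1632.69

Alice: $1734.55, Bob: $1511.76, Carol: $1632.69


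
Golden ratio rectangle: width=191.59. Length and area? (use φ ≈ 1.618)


φ = (1 + √5) / 2 ≈ 1.618
Length = width × φ = 191.59 × 1.618 = 309.99262
≈ 309.99
Area = width × length = 191.59 × 309.99262 = 59391.4860658 ≈ 59391.49
= Length: 309.99, Area: 59391.49

Length: 309.99, Area: 59391.49


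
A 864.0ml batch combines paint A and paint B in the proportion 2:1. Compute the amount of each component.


Total parts = 2 + 1 = 3
paint A: 864.0 × 2/3 = 576.0ml
paint B: 864.0 × 1/3 = 288.0ml
= 576.0ml and 288.0ml

576.0ml and 288.0ml


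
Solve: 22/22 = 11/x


Cross multiply: 22 × x = 22 × 11
22x = 242
x = 242 / 22
= 11.00

11.00


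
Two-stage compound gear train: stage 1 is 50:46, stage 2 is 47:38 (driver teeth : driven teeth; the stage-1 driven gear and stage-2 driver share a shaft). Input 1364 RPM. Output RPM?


Stage 1: RPM_B = RPM_A × t_A/t_B = 1364 × 50/46 = 68200/46 ≈ 1482.61
B and C share a shaft → RPM_C = RPM_B
Stage 2: RPM_D = RPM_C × t_C/t_D = RPM_A × (t_A×t_C)/(t_B×t_D)
Overall ratio = (50×47)/(46×38) = 2350/1748
RPM_D = 1364 × 2350/1748 = 3205400/1748
≈ 1833.75 RPM

1833.75 RPM


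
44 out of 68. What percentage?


Percentage = (part / whole) × 100
= (44 / 68) × 100
≈ 64.71%

64.71%


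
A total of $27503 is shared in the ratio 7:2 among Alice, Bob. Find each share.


Total parts = 7 + 2 = 9
Alice: 27503 × 7/9 = 21391.22
Bob: 27503 × 2/9 = 6111.78
= Alice: $21391.22, Bob: $6111.78

Alice: $21391.22, Bob: $6111.78


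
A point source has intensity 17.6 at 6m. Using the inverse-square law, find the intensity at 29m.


I₁d₁² = I₂d₂²
I₂ = I₁ × (d₁/d₂)²
= 17.6 × (6/29)²
= 17.6 × 36/841
= 633.6/841
≈ 0.7534

0.7534


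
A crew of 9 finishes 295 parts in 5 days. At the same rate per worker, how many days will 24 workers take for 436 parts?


Days ∝ work / workers, so d₂ = d₁ × (m₁/m₂) × (w₂/w₁)
Workers factor (inverse): 9/24 = 0.3750
Work factor (direct): 436/295 ≈ 1.4780
d₂ = 5 × 9/24 × 436/295 = (5 × 9 × 436) / (24 × 295) = 19620/7080
≈ 2.77 days

2.77 days


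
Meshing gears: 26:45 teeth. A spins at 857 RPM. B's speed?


Gear ratio = 26:45 = 26:45
RPM_B = RPM_A × (teeth_A / teeth_B)
= 857 × (26/45)
= 495.2 RPM

495.2 RPM


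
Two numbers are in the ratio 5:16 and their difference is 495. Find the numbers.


Let A = 5k, B = 16k.
16k - 5k = 495
11k = 495 → k = 495/11 = 45
A = 5×45 = 225, B = 16×45 = 720
= A = 225, B = 720

A = 225, B = 720


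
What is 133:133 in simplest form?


GCD(133, 133) = 133
133/133 : 133/133
= 1:1

1:1


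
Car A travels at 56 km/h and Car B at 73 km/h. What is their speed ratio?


Ratio = 56:73
GCD = 1
Simplified = 56:73
Time ratio (same distance) = 73:56
Speed ratio = 56:73

56:73


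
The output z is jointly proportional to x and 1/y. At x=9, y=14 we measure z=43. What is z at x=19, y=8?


z = k·x/y
Solve for k using the known point: k = z·y/x = 43×14/9 = 602/9 ≈ 66.8889
Now evaluate at x=19, y=8:
z = k × 19 / 8 = (602 × 19) / (9 × 8) = 11438/72
≈ 158.8611

158.8611


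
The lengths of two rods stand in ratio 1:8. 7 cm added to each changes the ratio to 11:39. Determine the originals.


Let A = 1k, B = 8k.
(1k + 7) / (8k + 7) = 11/39
Cross-multiply: 39(1k + 7) = 11(8k + 7)
39k + 273 = 88k + 77
39k - 88k = 77 - 273
-49k = -196
k = -196/-49 = 4
A = 1×4 = 4, B = 8×4 = 32
= A = 4, B = 32

A = 4, B = 32


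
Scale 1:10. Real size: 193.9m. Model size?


Model size = real / scale
= 193.9 / 10
= 19.3900 m

19.3900 m


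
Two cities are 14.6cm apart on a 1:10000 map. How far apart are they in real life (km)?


Real distance = map distance × scale
= 14.6cm × 10000
= 146000 cm = 1460.0 m
= 1.460 km

1.460 km


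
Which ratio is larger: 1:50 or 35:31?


1/50 = 0.0200
35/31 = 1.1290
0.0200 < 1.1290, so 1:50 is less
= 35:31

35:31


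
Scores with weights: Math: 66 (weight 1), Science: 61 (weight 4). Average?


Numerator = 66×1 + 61×4
= 66 + 244
= 310
Total weight = 5
Weighted avg = 310/5
= 62.00

62.00


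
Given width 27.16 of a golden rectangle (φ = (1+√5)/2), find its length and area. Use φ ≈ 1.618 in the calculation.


φ = (1 + √5) / 2 ≈ 1.618
Length = width × φ = 27.16 × 1.618 = 43.94488
≈ 43.94
Area = width × length = 27.16 × 43.94488 = 1193.5429408 ≈ 1193.54
= Length: 43.94, Area: 1193.54

Length: 43.94, Area: 1193.54


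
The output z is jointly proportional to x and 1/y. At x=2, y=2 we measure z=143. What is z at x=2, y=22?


z = k·x/y
Solve for k using the known point: k = z·y/x = 143×2/2 = 286/2 = 143.0000
Now evaluate at x=2, y=22:
z = k × 2 / 22 = (286 × 2) / (2 × 22) = 572/44
= 13.0000

13.0000


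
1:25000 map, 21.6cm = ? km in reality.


Real distance = map distance × scale
= 21.6cm × 25000
= 540000 cm = 5400.0 m
= 5.400 km

5.400 km


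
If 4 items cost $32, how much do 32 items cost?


Direct proportion: y/x = constant
k = 32/4 = 8.0000
y₂ = k × 32 = 32 × 32 / 4 = 1024/4
= 256.00

256.00


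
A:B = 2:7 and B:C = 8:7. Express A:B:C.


Match B: multiply A:B by 8 → 16:56
Multiply B:C by 7 → 56:49
Combined: 16:56:49
GCD = 1
= 16:56:49

16:56:49


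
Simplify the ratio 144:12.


GCD(144, 12) = 12
144/12 : 12/12
= 12:1

12:1


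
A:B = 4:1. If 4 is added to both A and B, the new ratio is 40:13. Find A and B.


Let A = 4k, B = 1k.
(4k + 4) / (1k + 4) = 40/13
Cross-multiply: 13(4k + 4) = 40(1k + 4)
52k + 52 = 40k + 160
52k - 40k = 160 - 52
12k = 108
k = 108/12 = 9
A = 4×9 = 36, B = 1×9 = 9
= A = 36, B = 9

A = 36, B = 9


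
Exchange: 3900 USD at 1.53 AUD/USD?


Amount × rate = 3900 × 1.53
= 5967.00 AUD

5967.00 AUD


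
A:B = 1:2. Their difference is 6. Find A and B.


Let A = 1k, B = 2k.
2k - 1k = 6
1k = 6 → k = 6/1 = 6
A = 1×6 = 6, B = 2×6 = 12
= A = 6, B = 12

A = 6, B = 12


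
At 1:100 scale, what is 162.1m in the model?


Model size = real / scale
= 162.1 / 100
= 1.6210 m

1.6210 m


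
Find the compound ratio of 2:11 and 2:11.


Compound ratio = (2×2) : (11×11)
= 4:121
GCD = 1
= 4:121

4:121


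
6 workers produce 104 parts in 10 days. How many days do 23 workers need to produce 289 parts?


Days ∝ work / workers, so d₂ = d₁ × (m₁/m₂) × (w₂/w₁)
Workers factor (inverse): 6/23 ≈ 0.2609
Work factor (direct): 289/104 ≈ 2.7788
d₂ = 10 × 6/23 × 289/104 = (10 × 6 × 289) / (23 × 104) = 17340/2392
≈ 7.25 days

7.25 days


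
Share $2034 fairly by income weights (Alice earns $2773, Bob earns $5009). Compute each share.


Total income = 2773 + 5009 = $7782
Alice: $2034 × 2773/7782 = $724.79
Bob: $2034 × 5009/7782 = $1309.21
= Alice: $724.79, Bob: $1309.21

Alice: $724.79, Bob: $1309.21


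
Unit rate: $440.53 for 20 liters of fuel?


Unit rate = total / quantity
= 440.53 / 20
= $22.03 per unit

$22.03 per unit


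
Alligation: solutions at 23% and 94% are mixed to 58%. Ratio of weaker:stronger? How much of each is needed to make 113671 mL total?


Let x parts of 23% mix with y parts of 94%.
23x + 94y = 58(x + y)
23x + 94y = 58x + 58y
x(23 - 58) = y(58 - 94)
x/y = (94 - 58)/(58 - 23) = 36/35
Simplify: 36:35
Total parts = 71; one part = 113671/71 = 1601.00 mL
23% solution: 36×1601.00 = 57636.00 mL
94% solution: 35×1601.00 = 56035.00 mL
= ratio 36:35; 57636.00 mL and 56035.00 mL

ratio 36:35; 57636.00 mL and 56035.00 mL


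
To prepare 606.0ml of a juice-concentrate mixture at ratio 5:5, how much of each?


Total parts = 5 + 5 = 10
juice: 606.0 × 5/10 = 303.0ml
concentrate: 606.0 × 5/10 = 303.0ml
= 303.0ml and 303.0ml

303.0ml and 303.0ml


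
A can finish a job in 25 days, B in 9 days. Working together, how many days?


Rate of A = 1/25 per day
Rate of B = 1/9 per day
Combined rate = 1/25 + 1/9 = 34/225 ≈ 0.1511 per day
Days = 1 / combined rate = 225/34
≈ 6.62 days

6.62 days


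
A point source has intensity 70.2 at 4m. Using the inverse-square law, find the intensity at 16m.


I₁d₁² = I₂d₂²
I₂ = I₁ × (d₁/d₂)²
= 70.2 × (4/16)²
= 70.2 × 16/256
= 1123.2/256
= 4.3875

4.3875


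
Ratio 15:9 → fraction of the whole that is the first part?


Total parts = 15 + 9 = 24
First part: 15/24 = 5/8
= 5/8

5/8


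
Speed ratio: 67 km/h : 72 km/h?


Ratio = 67:72
GCD = 1
Simplified = 67:72
Time ratio (same distance) = 72:67
Speed ratio = 67:72

67:72


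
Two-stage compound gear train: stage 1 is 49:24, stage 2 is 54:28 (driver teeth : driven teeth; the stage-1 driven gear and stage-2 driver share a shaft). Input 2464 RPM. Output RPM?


Stage 1: RPM_B = RPM_A × t_A/t_B = 2464 × 49/24 = 120736/24 ≈ 5030.67
B and C share a shaft → RPM_C = RPM_B
Stage 2: RPM_D = RPM_C × t_C/t_D = RPM_A × (t_A×t_C)/(t_B×t_D)
Overall ratio = (49×54)/(24×28) = 2646/672
RPM_D = 2464 × 2646/672 = 6519744/672
= 9702.00 RPM

9702.00 RPM


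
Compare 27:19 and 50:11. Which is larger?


27/19 = 1.4211
50/11 = 4.5455
1.4211 < 4.5455, so 27:19 is less
= 50:11

50:11


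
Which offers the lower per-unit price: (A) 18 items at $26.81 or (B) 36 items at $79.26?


Deal A: $26.81/18 = $1.4894/unit
Deal B: $79.26/36 = $2.2017/unit
A is cheaper per unit
= Deal A

Deal A


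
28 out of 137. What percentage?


Percentage = (part / whole) × 100
= (28 / 137) × 100
≈ 20.44%

20.44%


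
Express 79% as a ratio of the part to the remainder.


79% means 79 parts out of 100; remainder = 21
Part : remainder = 79:21
GCD = 1
= 79:21

79:21


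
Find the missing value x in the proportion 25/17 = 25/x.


Cross multiply: 25 × x = 17 × 25
25x = 425
x = 425 / 25
= 17.00

17.00


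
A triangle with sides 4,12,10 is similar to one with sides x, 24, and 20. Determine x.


Scale factor = 24/12 = 2
Missing side = 4 × 2
= 8.0

8.0


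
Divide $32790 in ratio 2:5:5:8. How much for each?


Total parts = 2 + 5 + 5 + 8 = 20
Part 1: 32790 × 2/20 = 3279.00
Part 2: 32790 × 5/20 = 8197.50
Part 3: 32790 × 5/20 = 8197.50
Part 4: 32790 × 8/20 = 13116.00
= Part 1: $3279.00, Part 2: $8197.50, Part 3: $8197.50, Part 4: $13116.00

Part 1: $3279.00, Part 2: $8197.50, Part 3: $8197.50, Part 4: $13116.00


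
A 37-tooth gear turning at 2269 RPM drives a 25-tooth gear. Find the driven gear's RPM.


Gear ratio = 37:25 = 37:25
RPM_B = RPM_A × (teeth_A / teeth_B)
= 2269 × (37/25)
= 3358.1 RPM

3358.1 RPM


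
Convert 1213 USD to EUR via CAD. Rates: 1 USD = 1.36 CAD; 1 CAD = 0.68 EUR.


Step 1: 1213 USD × 1.36 = 1649.68 CAD
Step 2: 1649.68 CAD × 0.68 = 1121.78 EUR
Implied rate USD→EUR = 1.36 × 0.68 = 0.9248
= 1121.78 EUR

1121.78 EUR


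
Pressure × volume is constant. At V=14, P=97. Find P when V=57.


Inverse proportion: x × y = constant
k = 14 × 97 = 1358
y₂ = k / 57 = 1358 / 57
= 23.82

23.82


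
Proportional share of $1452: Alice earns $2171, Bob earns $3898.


Total income = 2171 + 3898 = $6069
Alice: $1452 × 2171/6069 = $519.41
Bob: $1452 × 3898/6069 = $932.59
= Alice: $519.41, Bob: $932.59

Alice: $519.41, Bob: $932.59


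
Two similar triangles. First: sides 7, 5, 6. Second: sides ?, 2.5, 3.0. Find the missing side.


Scale factor = 2.5/5 = 0.5
Missing side = 7 × 0.5
= 3.5

3.5


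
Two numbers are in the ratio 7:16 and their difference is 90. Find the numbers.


Let A = 7k, B = 16k.
16k - 7k = 90
9k = 90 → k = 90/9 = 10
A = 7×10 = 70, B = 16×10 = 160
= A = 70, B = 160

A = 70, B = 160


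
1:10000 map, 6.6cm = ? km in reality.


Real distance = map distance × scale
= 6.6cm × 10000
= 66000 cm = 660.0 m
= 0.660 km

0.660 km


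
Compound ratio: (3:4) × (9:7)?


Compound ratio = (3×9) : (4×7)
= 27:28
GCD = 1
= 27:28

27:28


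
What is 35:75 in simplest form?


GCD(35, 75) = 5
35/5 : 75/5
= 7:15

7:15


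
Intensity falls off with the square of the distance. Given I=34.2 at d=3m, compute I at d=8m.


I₁d₁² = I₂d₂²
I₂ = I₁ × (d₁/d₂)²
= 34.2 × (3/8)²
= 34.2 × 9/64
= 307.8/64
≈ 4.8094

4.8094


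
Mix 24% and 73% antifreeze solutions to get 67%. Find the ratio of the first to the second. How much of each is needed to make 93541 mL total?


Let x parts of 24% mix with y parts of 73%.
24x + 73y = 67(x + y)
24x + 73y = 67x + 67y
x(24 - 67) = y(67 - 73)
x/y = (73 - 67)/(67 - 24) = 6/43
Simplify: 6:43
Total parts = 49; one part = 93541/49 = 1909.00 mL
24% solution: 6×1909.00 = 11454.00 mL
73% solution: 43×1909.00 = 82087.00 mL
= ratio 6:43; 11454.00 mL and 82087.00 mL

ratio 6:43; 11454.00 mL and 82087.00 mL


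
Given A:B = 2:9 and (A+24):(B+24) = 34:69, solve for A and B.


Let A = 2k, B = 9k.
(2k + 24) / (9k + 24) = 34/69
Cross-multiply: 69(2k + 24) = 34(9k + 24)
138k + 1656 = 306k + 816
138k - 306k = 816 - 1656
-168k = -840
k = -840/-168 = 5
A = 2×5 = 10, B = 9×5 = 45
= A = 10, B = 45

A = 10, B = 45


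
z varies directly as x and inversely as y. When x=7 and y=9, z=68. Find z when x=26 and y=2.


z = k·x/y
Solve for k using the known point: k = z·y/x = 68×9/7 = 612/7 ≈ 87.4286
Now evaluate at x=26, y=2:
z = k × 26 / 2 = (612 × 26) / (7 × 2) = 15912/14
≈ 1136.5714

1136.5714


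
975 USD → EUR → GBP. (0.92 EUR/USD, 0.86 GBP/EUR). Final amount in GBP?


Step 1: 975 USD × 0.92 = 897.00 EUR
Step 2: 897.00 EUR × 0.86 = 771.42 GBP
Implied rate USD→GBP = 0.92 × 0.86 = 0.7912
= 771.42 GBP

771.42 GBP


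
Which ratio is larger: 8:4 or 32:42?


8/4 = 2.0000
32/42 = 0.7619
2.0000 > 0.7619, so 8:4 is greater
= 8:4

8:4


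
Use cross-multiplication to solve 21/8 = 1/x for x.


Cross multiply: 21 × x = 8 × 1
21x = 8
x = 8 / 21
= 0.38

0.38


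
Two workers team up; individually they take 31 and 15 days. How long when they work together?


Rate of A = 1/31 per day
Rate of B = 1/15 per day
Combined rate = 1/31 + 1/15 = 46/465 ≈ 0.0989 per day
Days = 1 / combined rate = 465/46
≈ 10.11 days

10.11 days


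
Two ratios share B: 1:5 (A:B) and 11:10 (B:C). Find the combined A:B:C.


Match B: multiply A:B by 11 → 11:55
Multiply B:C by 5 → 55:50
Combined: 11:55:50
GCD = 1
= 11:55:50

11:55:50


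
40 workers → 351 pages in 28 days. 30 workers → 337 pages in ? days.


Days ∝ work / workers, so d₂ = d₁ × (m₁/m₂) × (w₂/w₁)
Workers factor (inverse): 40/30 ≈ 1.3333
Work factor (direct): 337/351 ≈ 0.9601
d₂ = 28 × 40/30 × 337/351 = (28 × 40 × 337) / (30 × 351) = 377440/10530
≈ 35.84 days

35.84 days


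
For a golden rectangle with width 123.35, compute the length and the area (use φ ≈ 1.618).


φ = (1 + √5) / 2 ≈ 1.618
Length = width × φ = 123.35 × 1.618 = 199.5803
≈ 199.58
Area = width × length = 123.35 × 199.5803 = 24618.230005 ≈ 24618.23
= Length: 199.58, Area: 24618.23

Length: 199.58, Area: 24618.23


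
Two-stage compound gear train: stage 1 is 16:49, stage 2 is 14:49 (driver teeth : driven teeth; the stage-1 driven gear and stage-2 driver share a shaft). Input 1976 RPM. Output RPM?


Stage 1: RPM_B = RPM_A × t_A/t_B = 1976 × 16/49 = 31616/49 ≈ 645.22
B and C share a shaft → RPM_C = RPM_B
Stage 2: RPM_D = RPM_C × t_C/t_D = RPM_A × (t_A×t_C)/(t_B×t_D)
Overall ratio = (16×14)/(49×49) = 224/2401
RPM_D = 1976 × 224/2401 = 442624/2401
≈ 184.35 RPM

184.35 RPM


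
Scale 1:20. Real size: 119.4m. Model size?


Model size = real / scale
= 119.4 / 20
= 5.9700 m

5.9700 m


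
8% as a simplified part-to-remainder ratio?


8% means 8 parts out of 100; remainder = 92
Part : remainder = 8:92
GCD = 4
= 2:23

2:23


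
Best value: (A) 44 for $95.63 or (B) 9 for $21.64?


Deal A: $95.63/44 = $2.1734/unit
Deal B: $21.64/9 = $2.4044/unit
A is cheaper per unit
= Deal A

Deal A


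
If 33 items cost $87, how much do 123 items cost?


Direct proportion: y/x = constant
k = 87/33 ≈ 2.6364
y₂ = k × 123 = 87 × 123 / 33 = 10701/33
≈ 324.27

324.27


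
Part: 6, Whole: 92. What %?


Percentage = (part / whole) × 100
= (6 / 92) × 100
≈ 6.52%

6.52%


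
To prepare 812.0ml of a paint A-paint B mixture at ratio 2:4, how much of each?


Total parts = 2 + 4 = 6
paint A: 812.0 × 2/6 = 270.7ml
paint B: 812.0 × 4/6 = 541.3ml
= 270.7ml and 541.3ml

270.7ml and 541.3ml


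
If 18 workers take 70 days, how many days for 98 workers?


Inverse proportion: x × y = constant
k = 18 × 70 = 1260
y₂ = k / 98 = 1260 / 98
= 12.86

12.86


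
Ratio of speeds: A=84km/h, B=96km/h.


Ratio = 84:96
GCD = 12
Simplified = 7:8
Time ratio (same distance) = 8:7
Speed ratio = 7:8

7:8


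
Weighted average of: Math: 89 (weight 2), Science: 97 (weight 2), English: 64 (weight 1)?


Numerator = 89×2 + 97×2 + 64×1
= 178 + 194 + 64
= 436
Total weight = 5
Weighted avg = 436/5
= 87.20

87.20


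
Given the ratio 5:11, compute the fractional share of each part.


Total parts = 5 + 11 = 16
First part: 5/16 = 5/16
Second part: 11/16 = 11/16
= 5/16 and 11/16

5/16 and 11/16


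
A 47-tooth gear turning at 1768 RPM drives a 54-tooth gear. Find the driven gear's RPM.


Gear ratio = 47:54 = 47:54
RPM_B = RPM_A × (teeth_A / teeth_B)
= 1768 × (47/54)
= 1538.8 RPM

1538.8 RPM


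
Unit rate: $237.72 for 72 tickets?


Unit rate = total / quantity
= 237.72 / 72
= $3.30 per unit

$3.30 per unit


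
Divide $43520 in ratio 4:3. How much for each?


Total parts = 4 + 3 = 7
Part 1: 43520 × 4/7 = 24868.57
Part 2: 43520 × 3/7 = 18651.43
= Part 1: $24868.57, Part 2: $18651.43

Part 1: $24868.57, Part 2: $18651.43


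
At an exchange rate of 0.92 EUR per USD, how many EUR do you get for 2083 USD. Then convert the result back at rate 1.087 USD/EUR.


Amount × rate = 2083 × 0.92 = 1916.36 EUR
Round-trip: 1916.36 × 1.087 = 2083.08 USD
= 1916.36 EUR, then 2083.08 USD

1916.36 EUR, then 2083.08 USD


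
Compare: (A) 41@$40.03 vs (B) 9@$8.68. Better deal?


Deal A: $40.03/41 = $0.9763/unit
Deal B: $8.68/9 = $0.9644/unit
B is cheaper per unit
= Deal B

Deal B


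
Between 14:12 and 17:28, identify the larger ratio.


14/12 = 1.1667
17/28 = 0.6071
1.1667 > 0.6071, so 14:12 is greater
= 14:12

14:12


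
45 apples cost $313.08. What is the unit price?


Unit rate = total / quantity
= 313.08 / 45
= $6.96 per unit

$6.96 per unit


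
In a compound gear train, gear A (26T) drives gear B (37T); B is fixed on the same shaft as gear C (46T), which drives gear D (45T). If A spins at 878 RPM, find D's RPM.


Stage 1: RPM_B = RPM_A × t_A/t_B = 878 × 26/37 = 22828/37 ≈ 616.97
B and C share a shaft → RPM_C = RPM_B
Stage 2: RPM_D = RPM_C × t_C/t_D = RPM_A × (t_A×t_C)/(t_B×t_D)
Overall ratio = (26×46)/(37×45) = 1196/1665
RPM_D = 878 × 1196/1665 = 1050088/1665
≈ 630.68 RPM

630.68 RPM


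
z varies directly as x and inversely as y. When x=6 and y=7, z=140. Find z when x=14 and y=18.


z = k·x/y
Solve for k using the known point: k = z·y/x = 140×7/6 = 980/6 ≈ 163.3333
Now evaluate at x=14, y=18:
z = k × 14 / 18 = (980 × 14) / (6 × 18) = 13720/108
≈ 127.0370

127.0370


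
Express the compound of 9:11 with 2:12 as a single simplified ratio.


Compound ratio = (9×2) : (11×12)
= 18:132
GCD = 6
= 3:22

3:22


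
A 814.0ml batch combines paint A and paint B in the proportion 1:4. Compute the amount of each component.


Total parts = 1 + 4 = 5
paint A: 814.0 × 1/5 = 162.8ml
paint B: 814.0 × 4/5 = 651.2ml
= 162.8ml and 651.2ml

162.8ml and 651.2ml


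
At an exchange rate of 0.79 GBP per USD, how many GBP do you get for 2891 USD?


Amount × rate = 2891 × 0.79
= 2283.89 GBP

2283.89 GBP


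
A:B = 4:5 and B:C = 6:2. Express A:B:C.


Match B: multiply A:B by 6 → 24:30
Multiply B:C by 5 → 30:10
Combined: 24:30:10
GCD = 2
= 12:15:5

12:15:5


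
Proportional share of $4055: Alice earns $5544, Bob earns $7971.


Total income = 5544 + 7971 = $13515
Alice: $4055 × 5544/13515 = $1663.41
Bob: $4055 × 7971/13515 = $2391.59
= Alice: $1663.41, Bob: $2391.59

Alice: $1663.41, Bob: $2391.59


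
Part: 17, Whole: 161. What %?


Percentage = (part / whole) × 100
= (17 / 161) × 100
≈ 10.56%

10.56%


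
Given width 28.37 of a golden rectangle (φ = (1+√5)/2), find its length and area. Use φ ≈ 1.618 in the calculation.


φ = (1 + √5) / 2 ≈ 1.618
Length = width × φ = 28.37 × 1.618 = 45.90266
≈ 45.90
Area = width × length = 28.37 × 45.90266 = 1302.2584642 ≈ 1302.26
= Length: 45.90, Area: 1302.26

Length: 45.90, Area: 1302.26


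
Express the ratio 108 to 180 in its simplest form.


GCD(108, 180) = 36
108/36 : 180/36
= 3:5

3:5


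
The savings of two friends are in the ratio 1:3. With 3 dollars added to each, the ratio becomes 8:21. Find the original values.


Let A = 1k, B = 3k.
(1k + 3) / (3k + 3) = 8/21
Cross-multiply: 21(1k + 3) = 8(3k + 3)
21k + 63 = 24k + 24
21k - 24k = 24 - 63
-3k = -39
k = -39/-3 = 13
A = 1×13 = 13, B = 3×13 = 39
= A = 13, B = 39

A = 13, B = 39


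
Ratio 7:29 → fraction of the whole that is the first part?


Total parts = 7 + 29 = 36
First part: 7/36 = 7/36
= 7/36

7/36


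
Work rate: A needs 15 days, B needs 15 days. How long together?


Rate of A = 1/15 per day
Rate of B = 1/15 per day
Combined rate = 1/15 + 1/15 = 30/225 ≈ 0.1333 per day
Days = 1 / combined rate = 225/30
= 7.50 days

7.50 days


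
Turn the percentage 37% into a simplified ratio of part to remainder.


37% means 37 parts out of 100; remainder = 63
Part : remainder = 37:63
GCD = 1
= 37:63

37:63


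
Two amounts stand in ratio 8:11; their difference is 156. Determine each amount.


Let A = 8k, B = 11k.
11k - 8k = 156
3k = 156 → k = 156/3 = 52
A = 8×52 = 416, B = 11×52 = 572
= A = 416, B = 572

A = 416, B = 572


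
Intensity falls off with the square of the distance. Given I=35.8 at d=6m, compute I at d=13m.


I₁d₁² = I₂d₂²
I₂ = I₁ × (d₁/d₂)²
= 35.8 × (6/13)²
= 35.8 × 36/169
= 1288.8/169
≈ 7.6260

7.6260


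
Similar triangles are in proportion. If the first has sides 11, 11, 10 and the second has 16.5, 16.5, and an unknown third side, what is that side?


Scale factor = 16.5/11 = 1.5
Missing side = 10 × 1.5
= 15.0

15.0


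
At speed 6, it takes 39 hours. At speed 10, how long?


Inverse proportion: x × y = constant
k = 6 × 39 = 234
y₂ = k / 10 = 234 / 10
= 23.40

23.40


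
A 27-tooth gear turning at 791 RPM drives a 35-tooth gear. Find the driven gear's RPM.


Gear ratio = 27:35 = 27:35
RPM_B = RPM_A × (teeth_A / teeth_B)
= 791 × (27/35)
= 610.2 RPM

610.2 RPM


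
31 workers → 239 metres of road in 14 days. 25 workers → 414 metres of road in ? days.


Days ∝ work / workers, so d₂ = d₁ × (m₁/m₂) × (w₂/w₁)
Workers factor (inverse): 31/25 = 1.2400
Work factor (direct): 414/239 ≈ 1.7322
d₂ = 14 × 31/25 × 414/239 = (14 × 31 × 414) / (25 × 239) = 179676/5975
≈ 30.07 days

30.07 days


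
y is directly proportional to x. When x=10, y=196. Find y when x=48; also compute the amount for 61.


Direct proportion: y/x = constant
k = 196/10 = 19.6000
y at x=48: k × 48 = 196 × 48 / 10 = 9408/10 = 940.80
y at x=61: k × 61 = 196 × 61 / 10 = 11956/10 = 1195.60
= 940.80 and 1195.60

940.80 and 1195.60


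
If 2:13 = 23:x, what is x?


Cross multiply: 2 × x = 13 × 23
2x = 299
x = 299 / 2
= 149.50

149.50


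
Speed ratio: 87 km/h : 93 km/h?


Ratio = 87:93
GCD = 3
Simplified = 29:31
Time ratio (same distance) = 31:29
Speed ratio = 29:31

29:31


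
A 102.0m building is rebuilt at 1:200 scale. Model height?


Model size = real / scale
= 102.0 / 200
= 0.5100 m

0.5100 m


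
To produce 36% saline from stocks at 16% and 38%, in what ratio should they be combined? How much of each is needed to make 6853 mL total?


Let x parts of 16% mix with y parts of 38%.
16x + 38y = 36(x + y)
16x + 38y = 36x + 36y
x(16 - 36) = y(36 - 38)
x/y = (38 - 36)/(36 - 16) = 2/20
Simplify: 1:10
Total parts = 11; one part = 6853/11 = 623.00 mL
16% solution: 1×623.00 = 623.00 mL
38% solution: 10×623.00 = 6230.00 mL
= ratio 1:10; 623.00 mL and 6230.00 mL

ratio 1:10; 623.00 mL and 6230.00 mL


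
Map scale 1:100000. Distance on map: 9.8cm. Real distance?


Real distance = map distance × scale
= 9.8cm × 100000
= 980000 cm = 9800.0 m
= 9.800 km

9.800 km


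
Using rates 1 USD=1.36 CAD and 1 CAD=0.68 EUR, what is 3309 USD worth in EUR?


Step 1: 3309 USD × 1.36 = 4500.24 CAD
Step 2: 4500.24 CAD × 0.68 = 3060.16 EUR
Implied rate USD→EUR = 1.36 × 0.68 = 0.9248
= 3060.16 EUR

3060.16 EUR


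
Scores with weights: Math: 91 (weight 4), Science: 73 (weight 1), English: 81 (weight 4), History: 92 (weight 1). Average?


Numerator = 91×4 + 73×1 + 81×4 + 92×1
= 364 + 73 + 324 + 92
= 853
Total weight = 10
Weighted avg = 853/10
= 85.30

85.30


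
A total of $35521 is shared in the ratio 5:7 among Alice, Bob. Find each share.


Total parts = 5 + 7 = 12
Alice: 35521 × 5/12 = 14800.42
Bob: 35521 × 7/12 = 20720.58
= Alice: $14800.42, Bob: $20720.58

Alice: $14800.42, Bob: $20720.58


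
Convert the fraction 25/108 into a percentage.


Percentage = (part / whole) × 100
= (25 / 108) × 100
≈ 23.15%

23.15%


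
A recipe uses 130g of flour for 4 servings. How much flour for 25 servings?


Direct proportion: y/x = constant
k = 130/4 = 32.5000
y₂ = k × 25 = 130 × 25 / 4 = 3250/4
= 812.50

812.50


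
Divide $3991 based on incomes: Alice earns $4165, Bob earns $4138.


Total income = 4165 + 4138 = $8303
Alice: $3991 × 4165/8303 = $2001.99
Bob: $3991 × 4138/8303 = $1989.01
= Alice: $2001.99, Bob: $1989.01

Alice: $2001.99, Bob: $1989.01


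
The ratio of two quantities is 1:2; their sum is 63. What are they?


Let A = 1k, B = 2k.
1k + 2k = 63
3k = 63 → k = 63/3 = 21
A = 1×21 = 21, B = 2×21 = 42
= A = 21, B = 42

A = 21, B = 42


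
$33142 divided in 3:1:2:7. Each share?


Total parts = 3 + 1 + 2 + 7 = 13
Part 1: 33142 × 3/13 = 7648.15
Part 2: 33142 × 1/13 = 2549.38
Part 3: 33142 × 2/13 = 5098.77
Part 4: 33142 × 7/13 = 17845.69
= Part 1: $7648.15, Part 2: $2549.38, Part 3: $5098.77, Part 4: $17845.69

Part 1: $7648.15, Part 2: $2549.38, Part 3: $5098.77, Part 4: $17845.69


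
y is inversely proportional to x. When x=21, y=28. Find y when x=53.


Inverse proportion: x × y = constant
k = 21 × 28 = 588
y₂ = k / 53 = 588 / 53
= 11.09

11.09


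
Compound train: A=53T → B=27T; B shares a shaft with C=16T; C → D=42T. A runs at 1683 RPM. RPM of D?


Stage 1: RPM_B = RPM_A × t_A/t_B = 1683 × 53/27 = 89199/27 ≈ 3303.67
B and C share a shaft → RPM_C = RPM_B
Stage 2: RPM_D = RPM_C × t_C/t_D = RPM_A × (t_A×t_C)/(t_B×t_D)
Overall ratio = (53×16)/(27×42) = 848/1134
RPM_D = 1683 × 848/1134 = 1427184/1134
≈ 1258.54 RPM

1258.54 RPM


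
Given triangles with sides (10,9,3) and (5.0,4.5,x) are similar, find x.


Scale factor = 5.0/10 = 0.5
Missing side = 3 × 0.5
= 1.5

1.5


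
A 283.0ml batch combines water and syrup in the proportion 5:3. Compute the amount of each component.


Total parts = 5 + 3 = 8
water: 283.0 × 5/8 = 176.9ml
syrup: 283.0 × 3/8 = 106.1ml
= 176.9ml and 106.1ml

176.9ml and 106.1ml


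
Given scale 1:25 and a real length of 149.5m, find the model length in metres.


Model size = real / scale
= 149.5 / 25
= 5.9800 m

5.9800 m


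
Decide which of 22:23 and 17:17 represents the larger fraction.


22/23 = 0.9565
17/17 = 1.0000
0.9565 < 1.0000, so 22:23 is less
= 17:17

17:17


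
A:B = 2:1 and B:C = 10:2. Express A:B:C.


Match B: multiply A:B by 10 → 20:10
Multiply B:C by 1 → 10:2
Combined: 20:10:2
GCD = 2
= 10:5:1

10:5:1


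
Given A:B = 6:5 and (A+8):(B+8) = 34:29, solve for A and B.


Let A = 6k, B = 5k.
(6k + 8) / (5k + 8) = 34/29
Cross-multiply: 29(6k + 8) = 34(5k + 8)
174k + 232 = 170k + 272
174k - 170k = 272 - 232
4k = 40
k = 40/4 = 10
A = 6×10 = 60, B = 5×10 = 50
= A = 60, B = 50

A = 60, B = 50


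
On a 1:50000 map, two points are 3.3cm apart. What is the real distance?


Real distance = map distance × scale
= 3.3cm × 50000
= 165000 cm = 1650.0 m
= 1.650 km

1.650 km


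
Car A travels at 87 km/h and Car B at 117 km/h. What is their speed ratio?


Ratio = 87:117
GCD = 3
Simplified = 29:39
Time ratio (same distance) = 39:29
Speed ratio = 29:39

29:39


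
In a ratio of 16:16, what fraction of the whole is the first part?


Total parts = 16 + 16 = 32
First part: 16/32 = 1/2
= 1/2

1/2


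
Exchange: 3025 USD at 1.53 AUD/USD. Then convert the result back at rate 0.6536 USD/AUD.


Amount × rate = 3025 × 1.53 = 4628.25 AUD
Round-trip: 4628.25 × 0.6536 = 3025.02 USD
= 4628.25 AUD, then 3025.02 USD

4628.25 AUD, then 3025.02 USD


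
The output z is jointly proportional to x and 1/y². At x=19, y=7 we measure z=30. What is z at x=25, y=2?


z = k·x/y²
Solve for k using the known point: k = z·y²/x = 30×49/19 = 1470/19 ≈ 77.3684
Now evaluate at x=25, y=2:
z = k × 25 / 4 = (1470 × 25) / (19 × 4) = 36750/76
≈ 483.5526

483.5526


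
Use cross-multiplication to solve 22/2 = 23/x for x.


Cross multiply: 22 × x = 2 × 23
22x = 46
x = 46 / 22
= 2.09

2.09


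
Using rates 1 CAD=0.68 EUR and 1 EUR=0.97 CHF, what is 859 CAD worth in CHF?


Step 1: 859 CAD × 0.68 = 584.12 EUR
Step 2: 584.12 EUR × 0.97 = 566.60 CHF
Implied rate CAD→CHF = 0.68 × 0.97 = 0.6596
= 566.60 CHF

566.60 CHF


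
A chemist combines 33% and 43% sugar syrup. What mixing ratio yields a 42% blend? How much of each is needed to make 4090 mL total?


Let x parts of 33% mix with y parts of 43%.
33x + 43y = 42(x + y)
33x + 43y = 42x + 42y
x(33 - 42) = y(42 - 43)
x/y = (43 - 42)/(42 - 33) = 1/9
Simplify: 1:9
Total parts = 10; one part = 4090/10 = 409.00 mL
33% solution: 1×409.00 = 409.00 mL
43% solution: 9×409.00 = 3681.00 mL
= ratio 1:9; 409.00 mL and 3681.00 mL

ratio 1:9; 409.00 mL and 3681.00 mL


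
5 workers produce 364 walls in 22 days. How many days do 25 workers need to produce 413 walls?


Days ∝ work / workers, so d₂ = d₁ × (m₁/m₂) × (w₂/w₁)
Workers factor (inverse): 5/25 = 0.2000
Work factor (direct): 413/364 ≈ 1.1346
d₂ = 22 × 5/25 × 413/364 = (22 × 5 × 413) / (25 × 364) = 45430/9100
≈ 4.99 days

4.99 days


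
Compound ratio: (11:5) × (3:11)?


Compound ratio = (11×3) : (5×11)
= 33:55
GCD = 11
= 3:5

3:5


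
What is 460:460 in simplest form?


GCD(460, 460) = 460
460/460 : 460/460
= 1:1

1:1


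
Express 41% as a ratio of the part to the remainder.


41% means 41 parts out of 100; remainder = 59
Part : remainder = 41:59
GCD = 1
= 41:59

41:59


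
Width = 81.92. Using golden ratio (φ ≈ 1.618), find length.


φ = (1 + √5) / 2 ≈ 1.618
Length = width × φ = 81.92 × 1.618 = 132.54656
≈ 132.55

132.55


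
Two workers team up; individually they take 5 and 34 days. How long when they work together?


Rate of A = 1/5 per day
Rate of B = 1/34 per day
Combined rate = 1/5 + 1/34 = 39/170 ≈ 0.2294 per day
Days = 1 / combined rate = 170/39
≈ 4.36 days

4.36 days


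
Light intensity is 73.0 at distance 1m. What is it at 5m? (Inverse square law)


I₁d₁² = I₂d₂²
I₂ = I₁ × (d₁/d₂)²
= 73.0 × (1/5)²
= 73.0 × 1/25
= 73/25
= 2.9200

2.9200


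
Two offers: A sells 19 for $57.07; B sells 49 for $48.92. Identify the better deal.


Deal A: $57.07/19 = $3.0037/unit
Deal B: $48.92/49 = $0.9984/unit
B is cheaper per unit
= Deal B

Deal B


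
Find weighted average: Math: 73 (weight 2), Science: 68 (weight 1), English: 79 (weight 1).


Numerator = 73×2 + 68×1 + 79×1
= 146 + 68 + 79
= 293
Total weight = 4
Weighted avg = 293/4
= 73.25

73.25


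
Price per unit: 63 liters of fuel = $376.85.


Unit rate = total / quantity
= 376.85 / 63
= $5.98 per unit

$5.98 per unit
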